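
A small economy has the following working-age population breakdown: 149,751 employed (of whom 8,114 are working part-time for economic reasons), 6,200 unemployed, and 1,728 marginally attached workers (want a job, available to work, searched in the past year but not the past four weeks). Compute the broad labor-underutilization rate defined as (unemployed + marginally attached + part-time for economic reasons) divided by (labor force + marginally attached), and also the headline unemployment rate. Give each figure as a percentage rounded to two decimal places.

Labor force = 149,751 + 6,200 = 155,951.
Numerator = 6,200 + 1,728 + 8,114 = 16,042.
Denominator = 155,951 + 1,728 = 157,679.
Broad rate = 16,042 / 157,679 = 10.17%.
Headline unemployment rate = 6,200 / 155,951 = 3.98%.

Broad underutilization rate ≈ 10.17%; headline unemployment rate ≈ 3.98%.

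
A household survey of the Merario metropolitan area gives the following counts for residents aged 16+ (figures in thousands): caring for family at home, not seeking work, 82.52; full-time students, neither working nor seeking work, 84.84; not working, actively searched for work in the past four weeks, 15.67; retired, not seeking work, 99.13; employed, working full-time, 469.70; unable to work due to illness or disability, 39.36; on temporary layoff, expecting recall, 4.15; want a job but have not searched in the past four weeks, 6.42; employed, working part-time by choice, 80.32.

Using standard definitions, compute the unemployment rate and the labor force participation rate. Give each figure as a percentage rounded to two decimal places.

Unemployment rate ≈ 3.48%; labor force participation rate ≈ 64.60%.

Employed = 469.70 + 80.32 = 550.02 thousand.
Unemployed = 15.67 + 4.15 = 19.82 thousand (jobless and actively searching, or on temporary layoff).
Labor force = 550.02 + 19.82 = 569.84 thousand.
Not in labor force = 82.52 + 84.84 + 99.13 + 39.36 + 6.42 = 312.27 thousand (those not working and not actively searching are outside the labor force — including those who want a job but have given up searching).
Civilian working-age population = 569.84 + 312.27 = 882.11 thousand.
Unemployment rate = 19.82 / 569.84 = 3.48%.
Labor force participation rate = 569.84 / 882.11 = 64.60%.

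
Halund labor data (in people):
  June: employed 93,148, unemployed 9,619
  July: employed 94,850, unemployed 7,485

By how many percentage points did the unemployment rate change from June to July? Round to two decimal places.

June: labor force = 93,148 + 9,619 = 102,767; u = 9,619/102,767 = 9.36%.
July: labor force = 94,850 + 7,485 = 102,335; u = 7,485/102,335 = 7.31%.
Change = 7.31% − 9.36% = −2.05 pp.

The unemployment rate changed by −2.05 percentage points.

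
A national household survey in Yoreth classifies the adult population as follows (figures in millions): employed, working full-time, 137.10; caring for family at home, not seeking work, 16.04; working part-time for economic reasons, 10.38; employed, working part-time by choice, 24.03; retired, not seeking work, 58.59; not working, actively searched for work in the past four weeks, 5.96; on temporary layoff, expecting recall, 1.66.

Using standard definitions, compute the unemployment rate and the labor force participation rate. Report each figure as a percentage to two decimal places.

Employed = 137.10 + 10.38 + 24.03 = 171.51 million (anyone who worked, including part-time for economic reasons, counts as employed).
Unemployed = 5.96 + 1.66 = 7.62 million (jobless and actively searching, or on temporary layoff).
Labor force = 171.51 + 7.62 = 179.13 million.
Not in labor force = 16.04 + 58.59 = 74.63 million (those not working and not actively searching are outside the labor force).
Civilian working-age population = 179.13 + 74.63 = 253.76 million.
Unemployment rate = 7.62 / 179.13 = 4.25%.
Labor force participation rate = 179.13 / 253.76 = 70.59%.

Unemployment rate ≈ 4.25%; labor force participation rate ≈ 70.59%.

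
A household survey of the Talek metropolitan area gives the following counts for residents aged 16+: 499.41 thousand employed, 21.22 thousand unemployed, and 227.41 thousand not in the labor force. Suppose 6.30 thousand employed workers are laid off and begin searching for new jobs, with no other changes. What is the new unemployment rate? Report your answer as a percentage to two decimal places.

Initially, labor force = 499.41 + 21.22 = 520.63 thousand, so u = 21.22/520.63 = 4.08%.
After the change, employed falls and unemployed rises by 6.30; labor force unchanged → E = 493.11, U = 27.52, labor force = 520.63 thousand.
New unemployment rate = 27.52 / 520.63 = 5.29%.

New unemployment rate ≈ 5.29%.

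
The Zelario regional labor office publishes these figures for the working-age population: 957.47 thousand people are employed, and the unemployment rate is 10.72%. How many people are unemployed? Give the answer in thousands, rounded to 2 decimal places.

Let U be the number unemployed. The labor force is E + U, and U/(E+U) = 0.1072.
So U = 0.1072 × 957.47 / (1 − 0.1072) = 102.6408 / 0.8928 ≈ 114.97 thousand.

About 114.97 thousand are unemployed.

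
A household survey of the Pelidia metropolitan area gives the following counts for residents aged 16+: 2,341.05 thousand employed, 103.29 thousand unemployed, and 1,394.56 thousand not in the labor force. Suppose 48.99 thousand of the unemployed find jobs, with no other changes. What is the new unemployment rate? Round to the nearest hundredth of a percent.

Initially, labor force = 2,341.05 + 103.29 = 2,444.34 thousand, so u = 103.29/2,444.34 = 4.23%.
After the change, unemployed falls and employed rises by 48.99; labor force unchanged → E = 2,390.04, U = 54.30, labor force = 2,444.34 thousand.
New unemployment rate = 54.30 / 2,444.34 = 2.22%.

New unemployment rate ≈ 2.22%.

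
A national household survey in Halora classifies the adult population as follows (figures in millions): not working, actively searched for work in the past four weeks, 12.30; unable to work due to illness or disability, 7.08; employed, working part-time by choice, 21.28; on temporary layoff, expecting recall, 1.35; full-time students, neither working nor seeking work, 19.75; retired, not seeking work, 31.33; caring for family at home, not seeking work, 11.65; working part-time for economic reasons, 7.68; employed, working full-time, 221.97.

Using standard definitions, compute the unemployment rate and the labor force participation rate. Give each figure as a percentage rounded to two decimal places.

Employed = 21.28 + 7.68 + 221.97 = 250.93 million (anyone who worked, including part-time for economic reasons, counts as employed).
Unemployed = 12.30 + 1.35 = 13.65 million (jobless and actively searching, or on temporary layoff).
Labor force = 250.93 + 13.65 = 264.58 million.
Not in labor force = 7.08 + 19.75 + 31.33 + 11.65 = 69.81 million (those not working and not actively searching are outside the labor force).
Civilian working-age population = 264.58 + 69.81 = 334.39 million.
Unemployment rate = 13.65 / 264.58 = 5.16%.
Labor force participation rate = 264.58 / 334.39 = 79.12%.

Unemployment rate ≈ 5.16%; labor force participation rate ≈ 79.12%.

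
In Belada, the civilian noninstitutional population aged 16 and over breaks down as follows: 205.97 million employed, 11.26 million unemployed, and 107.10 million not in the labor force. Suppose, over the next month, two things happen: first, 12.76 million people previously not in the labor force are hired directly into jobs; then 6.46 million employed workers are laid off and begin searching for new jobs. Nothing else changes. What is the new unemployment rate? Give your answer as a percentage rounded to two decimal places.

New unemployment rate ≈ 7.70%.

Initially, labor force = 205.97 + 11.26 = 217.23 million, so u = 11.26/217.23 = 5.18%.
After the first change, employed and labor force both rise by 12.76; unemployed unchanged → E = 218.73, U = 11.26, labor force = 229.99 million.
After the second change, employed falls and unemployed rises by 6.46; labor force unchanged → E = 212.27, U = 17.72, labor force = 229.99 million.
New unemployment rate = 17.72 / 229.99 = 7.70%.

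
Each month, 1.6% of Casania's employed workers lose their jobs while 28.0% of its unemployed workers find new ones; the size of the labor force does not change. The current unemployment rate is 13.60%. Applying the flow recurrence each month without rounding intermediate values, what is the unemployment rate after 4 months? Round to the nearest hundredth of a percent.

With a fixed labor force, u_{t+1} = u_t + s·(1−u_t) − f·u_t = u_t·(1−s−f) + s.
Here 1−s−f = 0.704 and s = 0.016.
u_1 = 0.136000 × 0.704 + 0.016 = 0.111744.
u_2 = 0.111744 × 0.704 + 0.016 = 0.094668.
u_3 = 0.094668 × 0.704 + 0.016 = 0.082646.
u_4 = 0.082646 × 0.704 + 0.016 = 0.074183.

Unemployment rate after four months ≈ 7.42%.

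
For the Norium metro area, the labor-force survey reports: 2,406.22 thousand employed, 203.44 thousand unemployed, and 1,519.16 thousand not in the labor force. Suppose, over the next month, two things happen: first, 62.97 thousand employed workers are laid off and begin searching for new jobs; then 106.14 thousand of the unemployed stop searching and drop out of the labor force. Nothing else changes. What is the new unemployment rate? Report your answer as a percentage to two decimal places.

Initially, labor force = 2,406.22 + 203.44 = 2,609.66 thousand, so u = 203.44/2,609.66 = 7.80%.
After the first change, employed falls and unemployed rises by 62.97; labor force unchanged → E = 2,343.25, U = 266.41, labor force = 2,609.66 thousand.
After the second change, unemployed and labor force both fall by 106.14 → E = 2,343.25, U = 160.27, labor force = 2,503.52 thousand.
New unemployment rate = 160.27 / 2,503.52 = 6.40%.

New unemployment rate ≈ 6.40%.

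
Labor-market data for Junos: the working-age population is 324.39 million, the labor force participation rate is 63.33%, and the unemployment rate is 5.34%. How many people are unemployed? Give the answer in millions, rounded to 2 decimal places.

Labor force = 0.6333 × 324.39 = 205.44 million.
Unemployed = 0.0534 × 205.44 ≈ 10.97 million.

About 10.97 million are unemployed.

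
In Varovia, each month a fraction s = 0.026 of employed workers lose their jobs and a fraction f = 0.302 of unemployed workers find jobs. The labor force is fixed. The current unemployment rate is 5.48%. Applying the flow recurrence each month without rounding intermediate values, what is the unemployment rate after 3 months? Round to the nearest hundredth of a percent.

With a fixed labor force, u_{t+1} = u_t + s·(1−u_t) − f·u_t = u_t·(1−s−f) + s.
Here 1−s−f = 0.672 and s = 0.026.
u_1 = 0.054800 × 0.672 + 0.026 = 0.062826.
u_2 = 0.062826 × 0.672 + 0.026 = 0.068219.
u_3 = 0.068219 × 0.672 + 0.026 = 0.071843.

Unemployment rate after three months ≈ 7.18%.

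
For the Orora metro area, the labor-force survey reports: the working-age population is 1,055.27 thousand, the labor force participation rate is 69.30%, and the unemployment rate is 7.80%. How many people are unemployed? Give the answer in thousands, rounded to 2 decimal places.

About 57.04 thousand are unemployed.

Labor force = 0.6930 × 1,055.27 = 731.30 thousand.
Unemployed = 0.0780 × 731.30 ≈ 57.04 thousand.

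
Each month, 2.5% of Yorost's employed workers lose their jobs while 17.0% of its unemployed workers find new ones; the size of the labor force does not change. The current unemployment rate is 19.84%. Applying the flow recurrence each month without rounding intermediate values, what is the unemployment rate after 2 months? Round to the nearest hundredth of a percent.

With a fixed labor force, u_{t+1} = u_t + s·(1−u_t) − f·u_t = u_t·(1−s−f) + s.
Here 1−s−f = 0.805 and s = 0.025.
u_1 = 0.198400 × 0.805 + 0.025 = 0.184712.
u_2 = 0.184712 × 0.805 + 0.025 = 0.173693.

Unemployment rate after two months ≈ 17.37%.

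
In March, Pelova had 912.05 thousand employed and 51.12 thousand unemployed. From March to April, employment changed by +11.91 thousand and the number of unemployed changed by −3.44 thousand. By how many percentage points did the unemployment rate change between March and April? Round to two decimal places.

March: labor force = 912.05 + 51.12 = 963.17; u = 51.12/963.17 = 5.31%.
April: labor force = 923.96 + 47.68 = 971.64; u = 47.68/971.64 = 4.91%.
Change = 4.91% − 5.31% = −0.40 pp.

The unemployment rate changed by −0.40 percentage points.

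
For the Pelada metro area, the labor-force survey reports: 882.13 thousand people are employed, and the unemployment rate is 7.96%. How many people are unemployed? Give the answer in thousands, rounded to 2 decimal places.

About 76.29 thousand are unemployed.

Let U be the number unemployed. The labor force is E + U, and U/(E+U) = 0.0796.
So U = 0.0796 × 882.13 / (1 − 0.0796) = 70.2175 / 0.9204 ≈ 76.29 thousand.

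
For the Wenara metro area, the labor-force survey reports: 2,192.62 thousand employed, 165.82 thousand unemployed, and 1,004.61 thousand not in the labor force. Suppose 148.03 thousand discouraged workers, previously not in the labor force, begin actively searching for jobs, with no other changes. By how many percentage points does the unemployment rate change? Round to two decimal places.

The unemployment rate changes by +5.49 percentage points.

Initially, labor force = 2,192.62 + 165.82 = 2,358.44 thousand, so u = 165.82/2,358.44 = 7.03%.
After the change, unemployed and labor force both rise by 148.03 → E = 2,192.62, U = 313.85, labor force = 2,506.47 thousand.
New unemployment rate = 313.85 / 2,506.47 = 12.52%.
Change = 12.52% − 7.03% = +5.49 percentage points.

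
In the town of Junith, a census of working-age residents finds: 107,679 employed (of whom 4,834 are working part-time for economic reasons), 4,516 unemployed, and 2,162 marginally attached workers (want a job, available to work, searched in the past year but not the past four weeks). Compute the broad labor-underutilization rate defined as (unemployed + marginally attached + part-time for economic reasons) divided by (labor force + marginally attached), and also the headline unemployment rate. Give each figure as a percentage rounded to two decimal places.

Broad underutilization rate ≈ 10.07%; headline unemployment rate ≈ 4.03%.

Labor force = 107,679 + 4,516 = 112,195.
Numerator = 4,516 + 2,162 + 4,834 = 11,512.
Denominator = 112,195 + 2,162 = 114,357.
Broad rate = 11,512 / 114,357 = 10.07%.
Headline unemployment rate = 4,516 / 112,195 = 4.03%.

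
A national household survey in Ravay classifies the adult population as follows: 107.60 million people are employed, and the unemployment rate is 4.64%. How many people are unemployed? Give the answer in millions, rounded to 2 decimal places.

Let U be the number unemployed. The labor force is E + U, and U/(E+U) = 0.0464.
So U = 0.0464 × 107.60 / (1 − 0.0464) = 4.9926 / 0.9536 ≈ 5.24 million.

About 5.24 million are unemployed.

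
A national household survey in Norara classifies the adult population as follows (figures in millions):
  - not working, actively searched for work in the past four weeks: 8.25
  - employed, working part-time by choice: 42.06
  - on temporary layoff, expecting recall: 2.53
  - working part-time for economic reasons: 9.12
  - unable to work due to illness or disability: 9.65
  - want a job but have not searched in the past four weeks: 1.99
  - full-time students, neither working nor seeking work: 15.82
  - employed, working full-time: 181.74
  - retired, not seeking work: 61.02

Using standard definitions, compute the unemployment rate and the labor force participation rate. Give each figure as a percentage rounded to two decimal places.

Unemployment rate ≈ 4.42%; labor force participation rate ≈ 73.36%.

Employed = 42.06 + 9.12 + 181.74 = 232.92 million (anyone who worked, including part-time for economic reasons, counts as employed).
Unemployed = 8.25 + 2.53 = 10.78 million (jobless and actively searching, or on temporary layoff).
Labor force = 232.92 + 10.78 = 243.70 million.
Not in labor force = 9.65 + 1.99 + 15.82 + 61.02 = 88.48 million (those not working and not actively searching are outside the labor force — including those who want a job but have given up searching).
Civilian working-age population = 243.70 + 88.48 = 332.18 million.
Unemployment rate = 10.78 / 243.70 = 4.42%.
Labor force participation rate = 243.70 / 332.18 = 73.36%.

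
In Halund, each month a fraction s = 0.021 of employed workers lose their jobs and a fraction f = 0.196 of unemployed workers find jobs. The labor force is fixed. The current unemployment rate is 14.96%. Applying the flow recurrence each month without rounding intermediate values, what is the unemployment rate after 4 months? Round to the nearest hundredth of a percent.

With a fixed labor force, u_{t+1} = u_t + s·(1−u_t) − f·u_t = u_t·(1−s−f) + s.
Here 1−s−f = 0.783 and s = 0.021.
u_1 = 0.149600 × 0.783 + 0.021 = 0.138137.
u_2 = 0.138137 × 0.783 + 0.021 = 0.129161.
u_3 = 0.129161 × 0.783 + 0.021 = 0.122133.
u_4 = 0.122133 × 0.783 + 0.021 = 0.116630.

Unemployment rate after four months ≈ 11.66%.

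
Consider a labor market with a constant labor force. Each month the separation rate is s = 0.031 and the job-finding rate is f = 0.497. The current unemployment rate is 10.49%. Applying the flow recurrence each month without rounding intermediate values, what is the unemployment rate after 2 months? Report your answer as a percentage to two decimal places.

With a fixed labor force, u_{t+1} = u_t + s·(1−u_t) − f·u_t = u_t·(1−s−f) + s.
Here 1−s−f = 0.472 and s = 0.031.
u_1 = 0.104900 × 0.472 + 0.031 = 0.080513.
u_2 = 0.080513 × 0.472 + 0.031 = 0.069002.

Unemployment rate after two months ≈ 6.90%.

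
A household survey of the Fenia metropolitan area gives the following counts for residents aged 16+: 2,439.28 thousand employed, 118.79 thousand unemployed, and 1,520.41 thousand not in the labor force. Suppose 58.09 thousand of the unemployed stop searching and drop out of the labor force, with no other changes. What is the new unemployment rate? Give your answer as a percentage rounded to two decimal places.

New unemployment rate ≈ 2.43%.

Initially, labor force = 2,439.28 + 118.79 = 2,558.07 thousand, so u = 118.79/2,558.07 = 4.64%.
After the change, unemployed and labor force both fall by 58.09 → E = 2,439.28, U = 60.70, labor force = 2,499.98 thousand.
New unemployment rate = 60.70 / 2,499.98 = 2.43%.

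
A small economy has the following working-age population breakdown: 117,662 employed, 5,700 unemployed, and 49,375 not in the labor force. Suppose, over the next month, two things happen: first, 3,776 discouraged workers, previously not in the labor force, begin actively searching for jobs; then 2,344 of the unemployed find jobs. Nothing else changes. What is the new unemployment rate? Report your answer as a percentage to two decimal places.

Initially, labor force = 117,662 + 5,700 = 123,362, so u = 5,700/123,362 = 4.62%.
After the first change, unemployed and labor force both rise by 3,776 → E = 117,662, U = 9,476, labor force = 127,138.
After the second change, unemployed falls and employed rises by 2,344; labor force unchanged → E = 120,006, U = 7,132, labor force = 127,138.
New unemployment rate = 7,132 / 127,138 = 5.61%.

New unemployment rate ≈ 5.61%.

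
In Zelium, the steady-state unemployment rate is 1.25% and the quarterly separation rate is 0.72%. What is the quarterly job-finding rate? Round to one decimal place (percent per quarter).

From u* = s/(s+f): f = s·(1−u)/u.
f = 0.72 × (1 − 0.0125) / 0.0125 = 0.7110 / 0.0125 ≈ 56.9% per quarter.

Job-finding rate ≈ 56.9% per quarter.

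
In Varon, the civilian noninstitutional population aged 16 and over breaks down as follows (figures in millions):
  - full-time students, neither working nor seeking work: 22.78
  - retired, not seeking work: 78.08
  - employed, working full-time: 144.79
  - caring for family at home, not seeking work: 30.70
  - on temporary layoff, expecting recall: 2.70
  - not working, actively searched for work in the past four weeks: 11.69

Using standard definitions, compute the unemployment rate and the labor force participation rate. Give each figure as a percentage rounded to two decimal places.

Employed = 144.79 million.
Unemployed = 2.70 + 11.69 = 14.39 million (jobless and actively searching, or on temporary layoff).
Labor force = 144.79 + 14.39 = 159.18 million.
Not in labor force = 22.78 + 78.08 + 30.70 = 131.56 million (those not working and not actively searching are outside the labor force).
Civilian working-age population = 159.18 + 131.56 = 290.74 million.
Unemployment rate = 14.39 / 159.18 = 9.04%.
Labor force participation rate = 159.18 / 290.74 = 54.75%.

Unemployment rate ≈ 9.04%; labor force participation rate ≈ 54.75%.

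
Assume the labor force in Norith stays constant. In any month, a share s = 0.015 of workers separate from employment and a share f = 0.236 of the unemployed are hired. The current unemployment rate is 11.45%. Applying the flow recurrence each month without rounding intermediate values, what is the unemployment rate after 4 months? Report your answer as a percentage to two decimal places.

Unemployment rate after four months ≈ 7.70%.

With a fixed labor force, u_{t+1} = u_t + s·(1−u_t) − f·u_t = u_t·(1−s−f) + s.
Here 1−s−f = 0.749 and s = 0.015.
u_1 = 0.114500 × 0.749 + 0.015 = 0.100761.
u_2 = 0.100761 × 0.749 + 0.015 = 0.090470.
u_3 = 0.090470 × 0.749 + 0.015 = 0.082762.
u_4 = 0.082762 × 0.749 + 0.015 = 0.076989.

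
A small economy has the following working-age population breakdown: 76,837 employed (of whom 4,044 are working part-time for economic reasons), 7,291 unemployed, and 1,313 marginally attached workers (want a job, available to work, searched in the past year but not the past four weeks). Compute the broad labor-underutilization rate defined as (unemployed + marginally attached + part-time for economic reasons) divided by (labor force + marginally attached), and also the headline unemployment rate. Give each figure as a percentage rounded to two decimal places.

Broad underutilization rate ≈ 14.80%; headline unemployment rate ≈ 8.67%.

Labor force = 76,837 + 7,291 = 84,128.
Numerator = 7,291 + 1,313 + 4,044 = 12,648.
Denominator = 84,128 + 1,313 = 85,441.
Broad rate = 12,648 / 85,441 = 14.80%.
Headline unemployment rate = 7,291 / 84,128 = 8.67%.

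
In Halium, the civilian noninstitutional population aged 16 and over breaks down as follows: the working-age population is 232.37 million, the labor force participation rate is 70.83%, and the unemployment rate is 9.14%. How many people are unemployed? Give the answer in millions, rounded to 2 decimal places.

About 15.04 million are unemployed.

Labor force = 0.7083 × 232.37 = 164.59 million.
Unemployed = 0.0914 × 164.59 ≈ 15.04 million.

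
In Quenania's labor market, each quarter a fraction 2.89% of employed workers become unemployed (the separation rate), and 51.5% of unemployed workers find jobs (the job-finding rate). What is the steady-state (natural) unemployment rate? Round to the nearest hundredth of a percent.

Steady-state unemployment rate ≈ 5.31%.

At steady state the flows balance: s·E = f·U, so U/(E+U) = s/(s+f).
u* = 2.89 / (2.89 + 51.5) = 2.89 / 54.39 = 5.31%.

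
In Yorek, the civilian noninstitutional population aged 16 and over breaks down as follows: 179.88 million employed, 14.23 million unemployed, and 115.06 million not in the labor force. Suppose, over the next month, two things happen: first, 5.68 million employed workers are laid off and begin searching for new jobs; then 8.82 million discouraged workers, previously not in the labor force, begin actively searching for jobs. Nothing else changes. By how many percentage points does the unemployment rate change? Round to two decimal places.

Initially, labor force = 179.88 + 14.23 = 194.11 million, so u = 14.23/194.11 = 7.33%.
After the first change, employed falls and unemployed rises by 5.68; labor force unchanged → E = 174.20, U = 19.91, labor force = 194.11 million.
After the second change, unemployed and labor force both rise by 8.82 → E = 174.20, U = 28.73, labor force = 202.93 million.
New unemployment rate = 28.73 / 202.93 = 14.16%.
Change = 14.16% − 7.33% = +6.83 percentage points.

The unemployment rate changes by +6.83 percentage points.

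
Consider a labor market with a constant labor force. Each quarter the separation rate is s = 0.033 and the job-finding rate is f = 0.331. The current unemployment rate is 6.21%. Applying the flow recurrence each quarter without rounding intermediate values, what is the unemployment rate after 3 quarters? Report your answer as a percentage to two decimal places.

Unemployment rate after three quarters ≈ 8.33%.

With a fixed labor force, u_{t+1} = u_t + s·(1−u_t) − f·u_t = u_t·(1−s−f) + s.
Here 1−s−f = 0.636 and s = 0.033.
u_1 = 0.062100 × 0.636 + 0.033 = 0.072496.
u_2 = 0.072496 × 0.636 + 0.033 = 0.079107.
u_3 = 0.079107 × 0.636 + 0.033 = 0.083312.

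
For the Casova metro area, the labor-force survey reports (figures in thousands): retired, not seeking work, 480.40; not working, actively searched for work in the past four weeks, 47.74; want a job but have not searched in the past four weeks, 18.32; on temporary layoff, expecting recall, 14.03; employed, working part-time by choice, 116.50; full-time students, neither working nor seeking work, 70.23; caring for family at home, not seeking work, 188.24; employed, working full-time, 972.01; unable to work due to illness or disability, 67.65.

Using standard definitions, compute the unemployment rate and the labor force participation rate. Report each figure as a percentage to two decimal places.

Employed = 116.50 + 972.01 = 1,088.51 thousand.
Unemployed = 47.74 + 14.03 = 61.77 thousand (jobless and actively searching, or on temporary layoff).
Labor force = 1,088.51 + 61.77 = 1,150.28 thousand.
Not in labor force = 480.40 + 18.32 + 70.23 + 188.24 + 67.65 = 824.84 thousand (those not working and not actively searching are outside the labor force — including those who want a job but have given up searching).
Civilian working-age population = 1,150.28 + 824.84 = 1,975.12 thousand.
Unemployment rate = 61.77 / 1,150.28 = 5.37%.
Labor force participation rate = 1,150.28 / 1,975.12 = 58.24%.

Unemployment rate ≈ 5.37%; labor force participation rate ≈ 58.24%.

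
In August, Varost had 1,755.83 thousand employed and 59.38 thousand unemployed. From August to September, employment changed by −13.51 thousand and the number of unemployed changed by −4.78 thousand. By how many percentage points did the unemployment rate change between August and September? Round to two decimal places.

August: labor force = 1,755.83 + 59.38 = 1,815.21; u = 59.38/1,815.21 = 3.27%.
September: labor force = 1,742.32 + 54.60 = 1,796.92; u = 54.60/1,796.92 = 3.04%.
Change = 3.04% − 3.27% = −0.23 pp.

The unemployment rate changed by −0.23 percentage points.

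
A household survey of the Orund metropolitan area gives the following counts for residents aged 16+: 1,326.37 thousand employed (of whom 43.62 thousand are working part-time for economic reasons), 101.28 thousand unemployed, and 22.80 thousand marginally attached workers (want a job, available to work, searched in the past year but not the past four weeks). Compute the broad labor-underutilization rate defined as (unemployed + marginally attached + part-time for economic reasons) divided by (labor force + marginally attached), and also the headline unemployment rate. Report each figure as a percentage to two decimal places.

Labor force = 1,326.37 + 101.28 = 1,427.65 thousand.
Numerator = 101.28 + 22.80 + 43.62 = 167.70 thousand.
Denominator = 1,427.65 + 22.80 = 1,450.45 thousand.
Broad rate = 167.70 / 1,450.45 = 11.56%.
Headline unemployment rate = 101.28 / 1,427.65 = 7.09%.

Broad underutilization rate ≈ 11.56%; headline unemployment rate ≈ 7.09%.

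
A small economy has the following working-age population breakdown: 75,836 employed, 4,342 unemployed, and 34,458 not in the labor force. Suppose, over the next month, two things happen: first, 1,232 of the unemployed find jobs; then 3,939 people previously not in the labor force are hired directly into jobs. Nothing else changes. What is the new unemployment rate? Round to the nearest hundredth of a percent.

Initially, labor force = 75,836 + 4,342 = 80,178, so u = 4,342/80,178 = 5.42%.
After the first change, unemployed falls and employed rises by 1,232; labor force unchanged → E = 77,068, U = 3,110, labor force = 80,178.
After the second change, employed and labor force both rise by 3,939; unemployed unchanged → E = 81,007, U = 3,110, labor force = 84,117.
New unemployment rate = 3,110 / 84,117 = 3.70%.

New unemployment rate ≈ 3.70%.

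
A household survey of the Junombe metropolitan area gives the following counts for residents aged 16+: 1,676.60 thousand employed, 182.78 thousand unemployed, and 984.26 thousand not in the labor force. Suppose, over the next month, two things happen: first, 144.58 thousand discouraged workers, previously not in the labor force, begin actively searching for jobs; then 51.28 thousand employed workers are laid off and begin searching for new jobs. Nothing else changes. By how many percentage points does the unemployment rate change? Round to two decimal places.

Initially, labor force = 1,676.60 + 182.78 = 1,859.38 thousand, so u = 182.78/1,859.38 = 9.83%.
After the first change, unemployed and labor force both rise by 144.58 → E = 1,676.60, U = 327.36, labor force = 2,003.96 thousand.
After the second change, employed falls and unemployed rises by 51.28; labor force unchanged → E = 1,625.32, U = 378.64, labor force = 2,003.96 thousand.
New unemployment rate = 378.64 / 2,003.96 = 18.89%.
Change = 18.89% − 9.83% = +9.06 percentage points.

The unemployment rate changes by +9.06 percentage points.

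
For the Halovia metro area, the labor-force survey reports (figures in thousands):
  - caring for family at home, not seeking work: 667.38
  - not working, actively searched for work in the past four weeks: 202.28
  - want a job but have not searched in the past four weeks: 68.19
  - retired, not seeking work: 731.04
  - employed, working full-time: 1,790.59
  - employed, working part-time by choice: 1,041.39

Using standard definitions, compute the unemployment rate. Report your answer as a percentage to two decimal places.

Unemployment rate ≈ 6.67%.

Employed = 1,790.59 + 1,041.39 = 2,831.98 thousand.
Unemployed = 202.28 thousand.
Labor force = 2,831.98 + 202.28 = 3,034.26 thousand.
Unemployment rate = 202.28 / 3,034.26 = 6.67%.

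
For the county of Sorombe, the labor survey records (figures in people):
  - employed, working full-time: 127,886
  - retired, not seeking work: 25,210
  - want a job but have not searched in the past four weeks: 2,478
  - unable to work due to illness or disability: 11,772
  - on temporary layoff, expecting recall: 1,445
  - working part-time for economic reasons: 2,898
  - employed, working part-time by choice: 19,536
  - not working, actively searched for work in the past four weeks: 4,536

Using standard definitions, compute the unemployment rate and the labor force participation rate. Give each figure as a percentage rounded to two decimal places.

Unemployment rate ≈ 3.83%; labor force participation rate ≈ 79.84%.

Employed = 127,886 + 2,898 + 19,536 = 150,320 (anyone who worked, including part-time for economic reasons, counts as employed).
Unemployed = 1,445 + 4,536 = 5,981 (jobless and actively searching, or on temporary layoff).
Labor force = 150,320 + 5,981 = 156,301.
Not in labor force = 25,210 + 2,478 + 11,772 = 39,460 (those not working and not actively searching are outside the labor force — including those who want a job but have given up searching).
Civilian working-age population = 156,301 + 39,460 = 195,761.
Unemployment rate = 5,981 / 156,301 = 3.83%.
Labor force participation rate = 156,301 / 195,761 = 79.84%.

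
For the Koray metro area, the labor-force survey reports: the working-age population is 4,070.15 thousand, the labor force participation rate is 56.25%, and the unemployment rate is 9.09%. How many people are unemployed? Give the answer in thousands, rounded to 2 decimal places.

About 208.11 thousand are unemployed.

Labor force = 0.5625 × 4,070.15 = 2,289.46 thousand.
Unemployed = 0.0909 × 2,289.46 ≈ 208.11 thousand.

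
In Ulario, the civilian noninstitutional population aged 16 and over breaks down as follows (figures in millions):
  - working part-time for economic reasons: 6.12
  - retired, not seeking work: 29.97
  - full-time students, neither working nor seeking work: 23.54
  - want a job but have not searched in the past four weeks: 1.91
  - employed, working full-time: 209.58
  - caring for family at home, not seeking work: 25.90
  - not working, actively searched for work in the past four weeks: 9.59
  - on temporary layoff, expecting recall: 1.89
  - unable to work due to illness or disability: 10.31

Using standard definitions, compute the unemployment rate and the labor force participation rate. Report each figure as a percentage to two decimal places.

Employed = 6.12 + 209.58 = 215.70 million (anyone who worked, including part-time for economic reasons, counts as employed).
Unemployed = 9.59 + 1.89 = 11.48 million (jobless and actively searching, or on temporary layoff).
Labor force = 215.70 + 11.48 = 227.18 million.
Not in labor force = 29.97 + 23.54 + 1.91 + 25.90 + 10.31 = 91.63 million (those not working and not actively searching are outside the labor force — including those who want a job but have given up searching).
Civilian working-age population = 227.18 + 91.63 = 318.81 million.
Unemployment rate = 11.48 / 227.18 = 5.05%.
Labor force participation rate = 227.18 / 318.81 = 71.26%.

Unemployment rate ≈ 5.05%; labor force participation rate ≈ 71.26%.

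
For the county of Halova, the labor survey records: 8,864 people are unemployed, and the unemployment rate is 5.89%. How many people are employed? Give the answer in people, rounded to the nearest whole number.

Labor force = U / u = 8,864 / 0.0589 ≈ 150,492.
Employed = labor force − unemployed = 150,492 − 8,864 = 141,628.

About 141,628 are employed.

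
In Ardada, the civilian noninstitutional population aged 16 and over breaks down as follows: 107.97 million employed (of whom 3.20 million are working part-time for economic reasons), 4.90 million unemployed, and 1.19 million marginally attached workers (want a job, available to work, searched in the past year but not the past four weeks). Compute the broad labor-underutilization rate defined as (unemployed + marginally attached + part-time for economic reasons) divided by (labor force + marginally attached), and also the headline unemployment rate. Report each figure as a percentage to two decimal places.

Labor force = 107.97 + 4.90 = 112.87 million.
Numerator = 4.90 + 1.19 + 3.20 = 9.29 million.
Denominator = 112.87 + 1.19 = 114.06 million.
Broad rate = 9.29 / 114.06 = 8.14%.
Headline unemployment rate = 4.90 / 112.87 = 4.34%.

Broad underutilization rate ≈ 8.14%; headline unemployment rate ≈ 4.34%.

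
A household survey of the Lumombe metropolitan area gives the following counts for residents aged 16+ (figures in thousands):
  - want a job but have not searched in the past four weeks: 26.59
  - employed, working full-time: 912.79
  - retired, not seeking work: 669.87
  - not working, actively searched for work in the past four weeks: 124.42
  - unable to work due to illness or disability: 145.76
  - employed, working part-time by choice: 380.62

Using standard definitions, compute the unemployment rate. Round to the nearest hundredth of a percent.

Unemployment rate ≈ 8.78%.

Employed = 912.79 + 380.62 = 1,293.41 thousand.
Unemployed = 124.42 thousand.
Labor force = 1,293.41 + 124.42 = 1,417.83 thousand.
Unemployment rate = 124.42 / 1,417.83 = 8.78%.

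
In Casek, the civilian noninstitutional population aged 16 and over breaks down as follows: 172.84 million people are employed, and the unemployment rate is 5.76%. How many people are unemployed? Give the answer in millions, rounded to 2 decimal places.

Let U be the number unemployed. The labor force is E + U, and U/(E+U) = 0.0576.
So U = 0.0576 × 172.84 / (1 − 0.0576) = 9.9556 / 0.9424 ≈ 10.56 million.

About 10.56 million are unemployed.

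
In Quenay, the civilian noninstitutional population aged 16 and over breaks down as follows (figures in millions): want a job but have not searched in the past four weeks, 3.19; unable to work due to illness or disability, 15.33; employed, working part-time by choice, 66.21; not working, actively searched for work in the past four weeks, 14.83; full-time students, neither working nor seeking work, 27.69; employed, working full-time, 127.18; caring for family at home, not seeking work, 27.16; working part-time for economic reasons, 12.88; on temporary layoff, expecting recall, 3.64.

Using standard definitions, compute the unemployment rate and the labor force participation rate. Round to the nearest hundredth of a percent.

Unemployment rate ≈ 8.22%; labor force participation rate ≈ 75.39%.

Employed = 66.21 + 127.18 + 12.88 = 206.27 million (anyone who worked, including part-time for economic reasons, counts as employed).
Unemployed = 14.83 + 3.64 = 18.47 million (jobless and actively searching, or on temporary layoff).
Labor force = 206.27 + 18.47 = 224.74 million.
Not in labor force = 3.19 + 15.33 + 27.69 + 27.16 = 73.37 million (those not working and not actively searching are outside the labor force — including those who want a job but have given up searching).
Civilian working-age population = 224.74 + 73.37 = 298.11 million.
Unemployment rate = 18.47 / 224.74 = 8.22%.
Labor force participation rate = 224.74 / 298.11 = 75.39%.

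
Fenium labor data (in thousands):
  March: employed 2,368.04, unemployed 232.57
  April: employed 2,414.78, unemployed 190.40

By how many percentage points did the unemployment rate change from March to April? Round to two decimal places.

The unemployment rate changed by −1.63 percentage points.

March: labor force = 2,368.04 + 232.57 = 2,600.61; u = 232.57/2,600.61 = 8.94%.
April: labor force = 2,414.78 + 190.40 = 2,605.18; u = 190.40/2,605.18 = 7.31%.
Change = 7.31% − 8.94% = −1.63 pp.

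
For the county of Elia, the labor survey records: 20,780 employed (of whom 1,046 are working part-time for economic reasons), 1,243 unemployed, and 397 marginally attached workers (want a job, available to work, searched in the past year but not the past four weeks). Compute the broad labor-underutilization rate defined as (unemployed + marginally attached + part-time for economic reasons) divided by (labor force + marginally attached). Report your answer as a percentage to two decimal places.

Labor force = 20,780 + 1,243 = 22,023.
Numerator = 1,243 + 397 + 1,046 = 2,686.
Denominator = 22,023 + 397 = 22,420.
Broad rate = 2,686 / 22,420 = 11.98%.

Broad underutilization rate ≈ 11.98%.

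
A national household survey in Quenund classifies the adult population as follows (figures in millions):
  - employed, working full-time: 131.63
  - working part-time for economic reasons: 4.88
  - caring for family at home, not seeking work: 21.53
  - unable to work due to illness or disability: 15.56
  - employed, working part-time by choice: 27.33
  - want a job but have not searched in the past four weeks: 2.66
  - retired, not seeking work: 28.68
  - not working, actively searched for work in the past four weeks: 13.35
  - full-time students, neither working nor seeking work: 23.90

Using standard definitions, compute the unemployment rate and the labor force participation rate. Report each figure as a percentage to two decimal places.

Employed = 131.63 + 4.88 + 27.33 = 163.84 million (anyone who worked, including part-time for economic reasons, counts as employed).
Unemployed = 13.35 million.
Labor force = 163.84 + 13.35 = 177.19 million.
Not in labor force = 21.53 + 15.56 + 2.66 + 28.68 + 23.90 = 92.33 million (those not working and not actively searching are outside the labor force — including those who want a job but have given up searching).
Civilian working-age population = 177.19 + 92.33 = 269.52 million.
Unemployment rate = 13.35 / 177.19 = 7.53%.
Labor force participation rate = 177.19 / 269.52 = 65.74%.

Unemployment rate ≈ 7.53%; labor force participation rate ≈ 65.74%.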